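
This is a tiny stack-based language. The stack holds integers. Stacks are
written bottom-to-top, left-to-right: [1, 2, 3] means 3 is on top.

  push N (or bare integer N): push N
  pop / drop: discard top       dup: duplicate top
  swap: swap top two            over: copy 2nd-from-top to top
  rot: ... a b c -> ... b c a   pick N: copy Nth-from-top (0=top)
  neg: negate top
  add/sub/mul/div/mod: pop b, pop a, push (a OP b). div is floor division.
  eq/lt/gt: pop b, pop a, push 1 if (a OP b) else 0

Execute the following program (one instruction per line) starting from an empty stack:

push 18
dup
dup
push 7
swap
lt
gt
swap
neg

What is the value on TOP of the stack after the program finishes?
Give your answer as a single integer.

After 'push 18': [18]
After 'dup': [18, 18]
After 'dup': [18, 18, 18]
After 'push 7': [18, 18, 18, 7]
After 'swap': [18, 18, 7, 18]
After 'lt': [18, 18, 1]
After 'gt': [18, 1]
After 'swap': [1, 18]
After 'neg': [1, -18]

Answer: -18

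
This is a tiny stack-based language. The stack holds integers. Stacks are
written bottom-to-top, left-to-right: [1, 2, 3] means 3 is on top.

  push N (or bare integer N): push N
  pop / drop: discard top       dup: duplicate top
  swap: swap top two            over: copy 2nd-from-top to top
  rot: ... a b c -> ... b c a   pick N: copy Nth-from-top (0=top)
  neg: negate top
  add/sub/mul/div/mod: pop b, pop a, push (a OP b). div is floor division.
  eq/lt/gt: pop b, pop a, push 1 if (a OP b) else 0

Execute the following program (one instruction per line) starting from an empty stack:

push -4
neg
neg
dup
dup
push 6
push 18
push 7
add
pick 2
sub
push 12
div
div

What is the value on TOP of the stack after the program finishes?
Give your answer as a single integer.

Answer: 3

Derivation:
After 'push -4': [-4]
After 'neg': [4]
After 'neg': [-4]
After 'dup': [-4, -4]
After 'dup': [-4, -4, -4]
After 'push 6': [-4, -4, -4, 6]
After 'push 18': [-4, -4, -4, 6, 18]
After 'push 7': [-4, -4, -4, 6, 18, 7]
After 'add': [-4, -4, -4, 6, 25]
After 'pick 2': [-4, -4, -4, 6, 25, -4]
After 'sub': [-4, -4, -4, 6, 29]
After 'push 12': [-4, -4, -4, 6, 29, 12]
After 'div': [-4, -4, -4, 6, 2]
After 'div': [-4, -4, -4, 3]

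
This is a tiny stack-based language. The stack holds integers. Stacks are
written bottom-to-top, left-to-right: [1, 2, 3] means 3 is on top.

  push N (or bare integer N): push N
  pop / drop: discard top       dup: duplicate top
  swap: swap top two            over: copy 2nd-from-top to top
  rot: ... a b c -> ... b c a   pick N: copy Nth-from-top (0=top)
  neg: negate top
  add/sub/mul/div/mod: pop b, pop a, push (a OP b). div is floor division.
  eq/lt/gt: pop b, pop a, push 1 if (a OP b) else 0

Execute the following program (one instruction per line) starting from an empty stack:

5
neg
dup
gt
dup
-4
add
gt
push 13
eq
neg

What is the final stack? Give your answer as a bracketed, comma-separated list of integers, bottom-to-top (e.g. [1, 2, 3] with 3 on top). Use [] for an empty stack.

After 'push 5': [5]
After 'neg': [-5]
After 'dup': [-5, -5]
After 'gt': [0]
After 'dup': [0, 0]
After 'push -4': [0, 0, -4]
After 'add': [0, -4]
After 'gt': [1]
After 'push 13': [1, 13]
After 'eq': [0]
After 'neg': [0]

Answer: [0]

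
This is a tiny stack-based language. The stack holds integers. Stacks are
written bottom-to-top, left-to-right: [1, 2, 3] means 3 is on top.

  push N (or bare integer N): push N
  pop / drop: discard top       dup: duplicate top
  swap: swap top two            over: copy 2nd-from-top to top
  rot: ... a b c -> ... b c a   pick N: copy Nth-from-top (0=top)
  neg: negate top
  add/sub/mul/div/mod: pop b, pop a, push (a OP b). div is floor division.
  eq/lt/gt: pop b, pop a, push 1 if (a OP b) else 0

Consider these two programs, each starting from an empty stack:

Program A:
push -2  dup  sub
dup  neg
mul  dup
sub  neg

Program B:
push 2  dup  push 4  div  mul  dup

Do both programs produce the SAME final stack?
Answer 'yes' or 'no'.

Program A trace:
  After 'push -2': [-2]
  After 'dup': [-2, -2]
  After 'sub': [0]
  After 'dup': [0, 0]
  After 'neg': [0, 0]
  After 'mul': [0]
  After 'dup': [0, 0]
  After 'sub': [0]
  After 'neg': [0]
Program A final stack: [0]

Program B trace:
  After 'push 2': [2]
  After 'dup': [2, 2]
  After 'push 4': [2, 2, 4]
  After 'div': [2, 0]
  After 'mul': [0]
  After 'dup': [0, 0]
Program B final stack: [0, 0]
Same: no

Answer: no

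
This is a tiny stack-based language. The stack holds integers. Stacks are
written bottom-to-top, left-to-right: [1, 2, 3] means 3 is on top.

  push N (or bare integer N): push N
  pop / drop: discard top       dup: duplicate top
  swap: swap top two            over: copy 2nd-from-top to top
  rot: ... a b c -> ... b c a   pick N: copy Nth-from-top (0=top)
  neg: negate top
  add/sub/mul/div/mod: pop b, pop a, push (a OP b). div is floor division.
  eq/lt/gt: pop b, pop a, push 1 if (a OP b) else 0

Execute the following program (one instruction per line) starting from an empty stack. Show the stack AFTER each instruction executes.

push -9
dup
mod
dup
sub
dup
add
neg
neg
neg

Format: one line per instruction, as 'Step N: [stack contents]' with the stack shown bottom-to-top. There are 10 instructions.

Step 1: [-9]
Step 2: [-9, -9]
Step 3: [0]
Step 4: [0, 0]
Step 5: [0]
Step 6: [0, 0]
Step 7: [0]
Step 8: [0]
Step 9: [0]
Step 10: [0]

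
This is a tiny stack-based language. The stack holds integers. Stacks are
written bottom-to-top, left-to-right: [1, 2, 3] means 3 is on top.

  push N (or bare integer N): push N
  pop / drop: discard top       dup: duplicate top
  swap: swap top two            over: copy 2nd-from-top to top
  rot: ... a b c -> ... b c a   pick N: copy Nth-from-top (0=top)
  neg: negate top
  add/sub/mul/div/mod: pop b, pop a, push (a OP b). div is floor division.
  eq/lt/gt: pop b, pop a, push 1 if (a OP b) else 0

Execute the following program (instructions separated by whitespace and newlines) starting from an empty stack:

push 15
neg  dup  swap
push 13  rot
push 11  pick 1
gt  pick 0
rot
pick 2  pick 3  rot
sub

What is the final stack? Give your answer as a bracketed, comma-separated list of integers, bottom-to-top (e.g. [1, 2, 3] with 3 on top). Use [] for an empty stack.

Answer: [-15, 13, 1, 1, 1, 16]

Derivation:
After 'push 15': [15]
After 'neg': [-15]
After 'dup': [-15, -15]
After 'swap': [-15, -15]
After 'push 13': [-15, -15, 13]
After 'rot': [-15, 13, -15]
After 'push 11': [-15, 13, -15, 11]
After 'pick 1': [-15, 13, -15, 11, -15]
After 'gt': [-15, 13, -15, 1]
After 'pick 0': [-15, 13, -15, 1, 1]
After 'rot': [-15, 13, 1, 1, -15]
After 'pick 2': [-15, 13, 1, 1, -15, 1]
After 'pick 3': [-15, 13, 1, 1, -15, 1, 1]
After 'rot': [-15, 13, 1, 1, 1, 1, -15]
After 'sub': [-15, 13, 1, 1, 1, 16]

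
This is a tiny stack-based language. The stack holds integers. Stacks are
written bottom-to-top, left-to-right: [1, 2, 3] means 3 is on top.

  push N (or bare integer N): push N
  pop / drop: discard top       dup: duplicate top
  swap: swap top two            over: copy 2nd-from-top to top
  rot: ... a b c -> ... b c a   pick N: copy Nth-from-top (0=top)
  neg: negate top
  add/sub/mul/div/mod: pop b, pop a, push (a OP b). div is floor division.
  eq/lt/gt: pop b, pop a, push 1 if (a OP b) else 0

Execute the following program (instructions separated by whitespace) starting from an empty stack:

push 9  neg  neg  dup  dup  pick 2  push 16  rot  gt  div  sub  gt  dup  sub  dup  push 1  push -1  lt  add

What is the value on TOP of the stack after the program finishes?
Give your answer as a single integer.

After 'push 9': [9]
After 'neg': [-9]
After 'neg': [9]
After 'dup': [9, 9]
After 'dup': [9, 9, 9]
After 'pick 2': [9, 9, 9, 9]
After 'push 16': [9, 9, 9, 9, 16]
After 'rot': [9, 9, 9, 16, 9]
After 'gt': [9, 9, 9, 1]
After 'div': [9, 9, 9]
After 'sub': [9, 0]
After 'gt': [1]
After 'dup': [1, 1]
After 'sub': [0]
After 'dup': [0, 0]
After 'push 1': [0, 0, 1]
After 'push -1': [0, 0, 1, -1]
After 'lt': [0, 0, 0]
After 'add': [0, 0]

Answer: 0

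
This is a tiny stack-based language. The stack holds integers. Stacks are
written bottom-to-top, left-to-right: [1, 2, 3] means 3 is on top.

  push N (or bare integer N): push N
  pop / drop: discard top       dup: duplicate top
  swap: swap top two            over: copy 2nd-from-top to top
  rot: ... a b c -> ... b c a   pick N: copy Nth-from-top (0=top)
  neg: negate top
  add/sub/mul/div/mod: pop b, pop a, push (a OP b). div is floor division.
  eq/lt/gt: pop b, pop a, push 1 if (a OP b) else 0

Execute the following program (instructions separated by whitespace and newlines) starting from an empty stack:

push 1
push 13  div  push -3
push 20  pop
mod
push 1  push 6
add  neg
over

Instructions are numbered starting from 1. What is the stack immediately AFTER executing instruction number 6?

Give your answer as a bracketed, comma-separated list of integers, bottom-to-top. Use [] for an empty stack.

Step 1 ('push 1'): [1]
Step 2 ('push 13'): [1, 13]
Step 3 ('div'): [0]
Step 4 ('push -3'): [0, -3]
Step 5 ('push 20'): [0, -3, 20]
Step 6 ('pop'): [0, -3]

Answer: [0, -3]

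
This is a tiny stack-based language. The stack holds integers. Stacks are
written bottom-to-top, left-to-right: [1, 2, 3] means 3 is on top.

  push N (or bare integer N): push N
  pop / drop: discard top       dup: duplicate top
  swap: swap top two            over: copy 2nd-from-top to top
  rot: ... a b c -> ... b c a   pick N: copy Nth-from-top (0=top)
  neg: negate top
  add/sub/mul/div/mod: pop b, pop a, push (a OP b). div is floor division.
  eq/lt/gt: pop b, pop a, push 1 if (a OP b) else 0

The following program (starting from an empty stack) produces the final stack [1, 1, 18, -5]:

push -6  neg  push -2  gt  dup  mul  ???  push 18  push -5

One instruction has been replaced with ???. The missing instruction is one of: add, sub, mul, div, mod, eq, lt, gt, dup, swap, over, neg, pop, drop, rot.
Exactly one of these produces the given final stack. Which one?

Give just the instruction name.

Stack before ???: [1]
Stack after ???:  [1, 1]
The instruction that transforms [1] -> [1, 1] is: dup

Answer: dup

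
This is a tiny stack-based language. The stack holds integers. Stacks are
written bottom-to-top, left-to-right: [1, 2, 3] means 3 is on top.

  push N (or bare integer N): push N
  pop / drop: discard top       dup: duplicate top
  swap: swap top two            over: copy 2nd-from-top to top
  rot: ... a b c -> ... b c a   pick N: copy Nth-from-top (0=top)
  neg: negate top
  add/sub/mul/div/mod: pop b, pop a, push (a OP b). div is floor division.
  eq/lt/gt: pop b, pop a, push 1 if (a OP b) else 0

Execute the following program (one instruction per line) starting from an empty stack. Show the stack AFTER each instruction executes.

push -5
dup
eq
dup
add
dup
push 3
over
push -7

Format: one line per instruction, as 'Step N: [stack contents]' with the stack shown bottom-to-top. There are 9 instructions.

Step 1: [-5]
Step 2: [-5, -5]
Step 3: [1]
Step 4: [1, 1]
Step 5: [2]
Step 6: [2, 2]
Step 7: [2, 2, 3]
Step 8: [2, 2, 3, 2]
Step 9: [2, 2, 3, 2, -7]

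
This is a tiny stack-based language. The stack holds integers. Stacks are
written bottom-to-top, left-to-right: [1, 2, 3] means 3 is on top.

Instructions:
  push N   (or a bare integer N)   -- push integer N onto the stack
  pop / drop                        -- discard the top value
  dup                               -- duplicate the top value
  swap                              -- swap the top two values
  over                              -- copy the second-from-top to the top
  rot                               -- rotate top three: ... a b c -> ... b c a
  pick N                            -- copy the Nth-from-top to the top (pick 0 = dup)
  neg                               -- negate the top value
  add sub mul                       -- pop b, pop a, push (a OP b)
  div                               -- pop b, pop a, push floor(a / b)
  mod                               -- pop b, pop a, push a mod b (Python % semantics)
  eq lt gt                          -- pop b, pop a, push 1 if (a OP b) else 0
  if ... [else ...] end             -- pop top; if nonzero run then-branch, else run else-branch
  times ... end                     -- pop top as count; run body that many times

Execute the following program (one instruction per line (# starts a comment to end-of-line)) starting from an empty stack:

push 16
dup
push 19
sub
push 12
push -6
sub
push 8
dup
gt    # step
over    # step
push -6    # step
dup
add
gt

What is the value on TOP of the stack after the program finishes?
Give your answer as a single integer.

Answer: 1

Derivation:
After 'push 16': [16]
After 'dup': [16, 16]
After 'push 19': [16, 16, 19]
After 'sub': [16, -3]
After 'push 12': [16, -3, 12]
After 'push -6': [16, -3, 12, -6]
After 'sub': [16, -3, 18]
After 'push 8': [16, -3, 18, 8]
After 'dup': [16, -3, 18, 8, 8]
After 'gt': [16, -3, 18, 0]
After 'over': [16, -3, 18, 0, 18]
After 'push -6': [16, -3, 18, 0, 18, -6]
After 'dup': [16, -3, 18, 0, 18, -6, -6]
After 'add': [16, -3, 18, 0, 18, -12]
After 'gt': [16, -3, 18, 0, 1]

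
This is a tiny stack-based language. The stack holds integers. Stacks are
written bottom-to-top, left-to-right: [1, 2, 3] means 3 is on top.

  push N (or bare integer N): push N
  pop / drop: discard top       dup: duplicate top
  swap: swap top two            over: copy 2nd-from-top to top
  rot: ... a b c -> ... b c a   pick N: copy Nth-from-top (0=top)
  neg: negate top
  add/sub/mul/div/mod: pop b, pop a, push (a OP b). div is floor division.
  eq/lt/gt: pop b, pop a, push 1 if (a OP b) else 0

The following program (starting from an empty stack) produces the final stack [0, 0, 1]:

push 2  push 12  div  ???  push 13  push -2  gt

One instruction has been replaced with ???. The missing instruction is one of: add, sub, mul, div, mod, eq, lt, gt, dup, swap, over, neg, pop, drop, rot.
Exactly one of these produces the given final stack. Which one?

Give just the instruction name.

Stack before ???: [0]
Stack after ???:  [0, 0]
The instruction that transforms [0] -> [0, 0] is: dup

Answer: dup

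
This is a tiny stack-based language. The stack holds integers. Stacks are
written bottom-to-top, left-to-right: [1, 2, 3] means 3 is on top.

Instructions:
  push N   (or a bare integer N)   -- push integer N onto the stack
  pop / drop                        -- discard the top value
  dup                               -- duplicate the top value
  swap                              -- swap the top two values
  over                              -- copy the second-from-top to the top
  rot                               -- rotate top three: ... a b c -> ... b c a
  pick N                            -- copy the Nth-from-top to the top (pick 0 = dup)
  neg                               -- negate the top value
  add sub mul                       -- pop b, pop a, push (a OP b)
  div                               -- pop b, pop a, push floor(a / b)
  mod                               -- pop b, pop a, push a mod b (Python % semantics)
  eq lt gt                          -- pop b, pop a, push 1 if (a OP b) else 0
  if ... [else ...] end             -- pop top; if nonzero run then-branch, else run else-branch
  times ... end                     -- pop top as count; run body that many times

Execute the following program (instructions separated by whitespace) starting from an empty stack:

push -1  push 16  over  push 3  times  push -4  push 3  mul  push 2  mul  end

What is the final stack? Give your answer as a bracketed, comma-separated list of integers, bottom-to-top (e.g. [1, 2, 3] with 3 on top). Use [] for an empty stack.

Answer: [-1, 16, -1, -24, -24, -24]

Derivation:
After 'push -1': [-1]
After 'push 16': [-1, 16]
After 'over': [-1, 16, -1]
After 'push 3': [-1, 16, -1, 3]
After 'times': [-1, 16, -1]
After 'push -4': [-1, 16, -1, -4]
After 'push 3': [-1, 16, -1, -4, 3]
After 'mul': [-1, 16, -1, -12]
After 'push 2': [-1, 16, -1, -12, 2]
After 'mul': [-1, 16, -1, -24]
After 'push -4': [-1, 16, -1, -24, -4]
After 'push 3': [-1, 16, -1, -24, -4, 3]
After 'mul': [-1, 16, -1, -24, -12]
After 'push 2': [-1, 16, -1, -24, -12, 2]
After 'mul': [-1, 16, -1, -24, -24]
After 'push -4': [-1, 16, -1, -24, -24, -4]
After 'push 3': [-1, 16, -1, -24, -24, -4, 3]
After 'mul': [-1, 16, -1, -24, -24, -12]
After 'push 2': [-1, 16, -1, -24, -24, -12, 2]
After 'mul': [-1, 16, -1, -24, -24, -24]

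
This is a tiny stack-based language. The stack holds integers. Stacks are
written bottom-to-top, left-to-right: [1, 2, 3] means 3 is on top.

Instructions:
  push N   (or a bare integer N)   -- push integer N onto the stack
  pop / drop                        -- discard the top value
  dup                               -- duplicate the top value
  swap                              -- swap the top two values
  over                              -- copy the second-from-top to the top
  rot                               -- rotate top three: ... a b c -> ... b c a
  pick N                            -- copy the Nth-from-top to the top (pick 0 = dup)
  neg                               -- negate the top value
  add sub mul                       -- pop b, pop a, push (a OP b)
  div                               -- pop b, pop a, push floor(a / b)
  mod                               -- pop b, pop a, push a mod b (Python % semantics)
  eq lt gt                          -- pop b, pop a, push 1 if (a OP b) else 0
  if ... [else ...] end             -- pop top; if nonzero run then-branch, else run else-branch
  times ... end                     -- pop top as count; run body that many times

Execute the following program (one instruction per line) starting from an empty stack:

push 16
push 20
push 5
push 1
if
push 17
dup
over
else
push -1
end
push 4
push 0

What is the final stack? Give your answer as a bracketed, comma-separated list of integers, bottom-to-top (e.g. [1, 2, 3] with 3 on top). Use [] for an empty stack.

After 'push 16': [16]
After 'push 20': [16, 20]
After 'push 5': [16, 20, 5]
After 'push 1': [16, 20, 5, 1]
After 'if': [16, 20, 5]
After 'push 17': [16, 20, 5, 17]
After 'dup': [16, 20, 5, 17, 17]
After 'over': [16, 20, 5, 17, 17, 17]
After 'push 4': [16, 20, 5, 17, 17, 17, 4]
After 'push 0': [16, 20, 5, 17, 17, 17, 4, 0]

Answer: [16, 20, 5, 17, 17, 17, 4, 0]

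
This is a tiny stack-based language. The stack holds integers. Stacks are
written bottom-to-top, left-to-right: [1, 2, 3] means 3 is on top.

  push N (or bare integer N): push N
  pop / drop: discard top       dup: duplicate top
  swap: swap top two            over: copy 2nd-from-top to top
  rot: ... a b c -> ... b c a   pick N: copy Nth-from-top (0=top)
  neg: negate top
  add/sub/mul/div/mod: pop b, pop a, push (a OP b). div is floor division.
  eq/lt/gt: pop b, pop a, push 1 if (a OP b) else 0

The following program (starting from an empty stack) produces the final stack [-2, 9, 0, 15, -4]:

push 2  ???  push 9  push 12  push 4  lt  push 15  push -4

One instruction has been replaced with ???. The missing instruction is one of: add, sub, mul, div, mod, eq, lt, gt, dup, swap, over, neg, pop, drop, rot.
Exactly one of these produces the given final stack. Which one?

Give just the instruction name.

Stack before ???: [2]
Stack after ???:  [-2]
The instruction that transforms [2] -> [-2] is: neg

Answer: neg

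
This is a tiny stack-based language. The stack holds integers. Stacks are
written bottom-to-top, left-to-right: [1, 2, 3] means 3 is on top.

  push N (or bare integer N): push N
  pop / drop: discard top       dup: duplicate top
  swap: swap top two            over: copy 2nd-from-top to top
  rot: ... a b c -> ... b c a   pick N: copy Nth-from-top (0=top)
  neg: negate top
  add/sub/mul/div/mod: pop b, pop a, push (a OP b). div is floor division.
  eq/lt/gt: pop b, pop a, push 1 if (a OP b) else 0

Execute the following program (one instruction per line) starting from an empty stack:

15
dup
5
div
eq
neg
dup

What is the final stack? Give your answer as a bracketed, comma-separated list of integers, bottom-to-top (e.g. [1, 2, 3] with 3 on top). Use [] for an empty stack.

Answer: [0, 0]

Derivation:
After 'push 15': [15]
After 'dup': [15, 15]
After 'push 5': [15, 15, 5]
After 'div': [15, 3]
After 'eq': [0]
After 'neg': [0]
After 'dup': [0, 0]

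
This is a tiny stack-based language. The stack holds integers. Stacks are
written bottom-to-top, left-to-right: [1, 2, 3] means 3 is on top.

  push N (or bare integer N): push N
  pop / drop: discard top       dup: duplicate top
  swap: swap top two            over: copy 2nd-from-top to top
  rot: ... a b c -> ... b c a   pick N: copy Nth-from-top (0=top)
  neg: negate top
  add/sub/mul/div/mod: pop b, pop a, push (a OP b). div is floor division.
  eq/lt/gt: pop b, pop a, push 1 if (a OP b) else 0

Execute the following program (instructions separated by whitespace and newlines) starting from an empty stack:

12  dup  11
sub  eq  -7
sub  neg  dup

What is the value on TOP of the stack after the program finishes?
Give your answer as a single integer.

Answer: -7

Derivation:
After 'push 12': [12]
After 'dup': [12, 12]
After 'push 11': [12, 12, 11]
After 'sub': [12, 1]
After 'eq': [0]
After 'push -7': [0, -7]
After 'sub': [7]
After 'neg': [-7]
After 'dup': [-7, -7]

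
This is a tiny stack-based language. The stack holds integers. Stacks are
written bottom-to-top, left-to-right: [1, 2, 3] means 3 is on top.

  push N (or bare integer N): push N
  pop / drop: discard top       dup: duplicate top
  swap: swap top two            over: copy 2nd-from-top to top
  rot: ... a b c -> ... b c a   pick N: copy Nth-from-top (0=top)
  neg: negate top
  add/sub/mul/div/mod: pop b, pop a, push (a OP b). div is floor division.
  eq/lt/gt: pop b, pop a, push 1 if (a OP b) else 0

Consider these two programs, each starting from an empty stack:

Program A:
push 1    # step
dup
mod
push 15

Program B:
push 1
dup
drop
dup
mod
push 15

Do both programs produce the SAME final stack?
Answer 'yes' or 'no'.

Answer: yes

Derivation:
Program A trace:
  After 'push 1': [1]
  After 'dup': [1, 1]
  After 'mod': [0]
  After 'push 15': [0, 15]
Program A final stack: [0, 15]

Program B trace:
  After 'push 1': [1]
  After 'dup': [1, 1]
  After 'drop': [1]
  After 'dup': [1, 1]
  After 'mod': [0]
  After 'push 15': [0, 15]
Program B final stack: [0, 15]
Same: yes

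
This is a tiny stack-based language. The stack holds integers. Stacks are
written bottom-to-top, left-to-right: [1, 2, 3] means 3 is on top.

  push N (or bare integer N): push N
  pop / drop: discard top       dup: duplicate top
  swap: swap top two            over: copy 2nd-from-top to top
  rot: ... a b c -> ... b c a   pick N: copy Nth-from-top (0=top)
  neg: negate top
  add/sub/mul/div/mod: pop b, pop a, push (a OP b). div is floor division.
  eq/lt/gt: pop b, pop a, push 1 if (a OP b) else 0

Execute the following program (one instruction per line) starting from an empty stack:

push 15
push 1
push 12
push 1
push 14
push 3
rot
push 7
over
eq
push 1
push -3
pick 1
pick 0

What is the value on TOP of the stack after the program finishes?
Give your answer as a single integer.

Answer: 1

Derivation:
After 'push 15': [15]
After 'push 1': [15, 1]
After 'push 12': [15, 1, 12]
After 'push 1': [15, 1, 12, 1]
After 'push 14': [15, 1, 12, 1, 14]
After 'push 3': [15, 1, 12, 1, 14, 3]
After 'rot': [15, 1, 12, 14, 3, 1]
After 'push 7': [15, 1, 12, 14, 3, 1, 7]
After 'over': [15, 1, 12, 14, 3, 1, 7, 1]
After 'eq': [15, 1, 12, 14, 3, 1, 0]
After 'push 1': [15, 1, 12, 14, 3, 1, 0, 1]
After 'push -3': [15, 1, 12, 14, 3, 1, 0, 1, -3]
After 'pick 1': [15, 1, 12, 14, 3, 1, 0, 1, -3, 1]
After 'pick 0': [15, 1, 12, 14, 3, 1, 0, 1, -3, 1, 1]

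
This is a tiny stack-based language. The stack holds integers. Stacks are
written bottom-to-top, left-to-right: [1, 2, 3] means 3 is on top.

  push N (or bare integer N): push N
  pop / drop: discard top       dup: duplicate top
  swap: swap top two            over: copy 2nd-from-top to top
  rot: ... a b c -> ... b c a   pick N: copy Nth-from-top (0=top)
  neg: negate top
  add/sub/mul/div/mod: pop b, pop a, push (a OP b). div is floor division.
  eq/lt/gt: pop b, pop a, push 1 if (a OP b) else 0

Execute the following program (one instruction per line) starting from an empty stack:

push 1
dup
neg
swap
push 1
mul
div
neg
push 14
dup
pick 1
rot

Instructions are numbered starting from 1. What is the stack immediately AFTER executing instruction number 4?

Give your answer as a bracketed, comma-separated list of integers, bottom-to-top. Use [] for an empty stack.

Step 1 ('push 1'): [1]
Step 2 ('dup'): [1, 1]
Step 3 ('neg'): [1, -1]
Step 4 ('swap'): [-1, 1]

Answer: [-1, 1]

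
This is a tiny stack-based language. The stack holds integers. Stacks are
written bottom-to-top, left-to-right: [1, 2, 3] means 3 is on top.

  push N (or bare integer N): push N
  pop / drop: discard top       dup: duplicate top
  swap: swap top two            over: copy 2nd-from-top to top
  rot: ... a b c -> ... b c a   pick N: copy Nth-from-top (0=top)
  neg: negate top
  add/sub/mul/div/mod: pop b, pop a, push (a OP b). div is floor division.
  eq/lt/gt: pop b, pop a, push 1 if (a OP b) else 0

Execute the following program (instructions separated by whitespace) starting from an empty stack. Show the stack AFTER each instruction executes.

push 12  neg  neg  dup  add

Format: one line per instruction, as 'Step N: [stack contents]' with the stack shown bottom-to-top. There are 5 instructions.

Step 1: [12]
Step 2: [-12]
Step 3: [12]
Step 4: [12, 12]
Step 5: [24]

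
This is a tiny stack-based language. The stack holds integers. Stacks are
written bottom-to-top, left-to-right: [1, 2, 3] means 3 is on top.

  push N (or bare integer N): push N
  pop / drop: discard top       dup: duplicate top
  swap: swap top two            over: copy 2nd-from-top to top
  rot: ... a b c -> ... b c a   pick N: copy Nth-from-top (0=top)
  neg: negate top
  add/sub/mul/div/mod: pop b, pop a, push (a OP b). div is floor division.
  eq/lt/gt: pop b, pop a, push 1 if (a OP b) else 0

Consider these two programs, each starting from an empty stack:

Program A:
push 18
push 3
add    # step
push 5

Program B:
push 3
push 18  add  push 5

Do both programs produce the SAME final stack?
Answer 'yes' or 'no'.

Program A trace:
  After 'push 18': [18]
  After 'push 3': [18, 3]
  After 'add': [21]
  After 'push 5': [21, 5]
Program A final stack: [21, 5]

Program B trace:
  After 'push 3': [3]
  After 'push 18': [3, 18]
  After 'add': [21]
  After 'push 5': [21, 5]
Program B final stack: [21, 5]
Same: yes

Answer: yes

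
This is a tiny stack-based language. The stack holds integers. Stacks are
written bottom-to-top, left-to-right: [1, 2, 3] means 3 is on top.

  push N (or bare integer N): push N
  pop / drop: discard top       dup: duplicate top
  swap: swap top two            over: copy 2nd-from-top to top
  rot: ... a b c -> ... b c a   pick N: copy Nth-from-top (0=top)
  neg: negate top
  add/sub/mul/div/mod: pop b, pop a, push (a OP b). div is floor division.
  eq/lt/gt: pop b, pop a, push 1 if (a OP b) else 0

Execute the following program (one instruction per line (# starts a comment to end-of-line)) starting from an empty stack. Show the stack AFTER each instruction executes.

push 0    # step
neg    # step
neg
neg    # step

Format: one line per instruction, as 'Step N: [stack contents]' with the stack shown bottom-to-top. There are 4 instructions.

Step 1: [0]
Step 2: [0]
Step 3: [0]
Step 4: [0]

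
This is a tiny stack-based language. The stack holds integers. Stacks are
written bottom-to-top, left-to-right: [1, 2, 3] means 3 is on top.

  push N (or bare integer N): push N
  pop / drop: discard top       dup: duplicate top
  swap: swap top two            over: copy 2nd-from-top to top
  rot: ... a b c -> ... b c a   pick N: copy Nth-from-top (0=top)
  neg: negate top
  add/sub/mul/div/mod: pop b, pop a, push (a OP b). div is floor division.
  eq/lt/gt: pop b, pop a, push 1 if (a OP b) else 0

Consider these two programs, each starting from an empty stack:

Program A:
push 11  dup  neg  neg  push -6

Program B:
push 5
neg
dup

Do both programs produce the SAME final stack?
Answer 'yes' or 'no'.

Answer: no

Derivation:
Program A trace:
  After 'push 11': [11]
  After 'dup': [11, 11]
  After 'neg': [11, -11]
  After 'neg': [11, 11]
  After 'push -6': [11, 11, -6]
Program A final stack: [11, 11, -6]

Program B trace:
  After 'push 5': [5]
  After 'neg': [-5]
  After 'dup': [-5, -5]
Program B final stack: [-5, -5]
Same: no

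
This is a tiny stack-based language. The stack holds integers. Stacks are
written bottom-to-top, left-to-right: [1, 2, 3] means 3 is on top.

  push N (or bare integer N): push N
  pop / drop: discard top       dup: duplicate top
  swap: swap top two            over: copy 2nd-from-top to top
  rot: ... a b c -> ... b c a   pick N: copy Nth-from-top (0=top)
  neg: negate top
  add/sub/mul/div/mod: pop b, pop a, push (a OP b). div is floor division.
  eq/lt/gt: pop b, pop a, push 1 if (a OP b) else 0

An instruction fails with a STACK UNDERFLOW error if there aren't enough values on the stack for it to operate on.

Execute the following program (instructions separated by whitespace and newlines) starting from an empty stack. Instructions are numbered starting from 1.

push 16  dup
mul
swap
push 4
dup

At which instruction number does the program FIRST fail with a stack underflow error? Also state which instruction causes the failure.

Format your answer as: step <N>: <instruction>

Step 1 ('push 16'): stack = [16], depth = 1
Step 2 ('dup'): stack = [16, 16], depth = 2
Step 3 ('mul'): stack = [256], depth = 1
Step 4 ('swap'): needs 2 value(s) but depth is 1 — STACK UNDERFLOW

Answer: step 4: swap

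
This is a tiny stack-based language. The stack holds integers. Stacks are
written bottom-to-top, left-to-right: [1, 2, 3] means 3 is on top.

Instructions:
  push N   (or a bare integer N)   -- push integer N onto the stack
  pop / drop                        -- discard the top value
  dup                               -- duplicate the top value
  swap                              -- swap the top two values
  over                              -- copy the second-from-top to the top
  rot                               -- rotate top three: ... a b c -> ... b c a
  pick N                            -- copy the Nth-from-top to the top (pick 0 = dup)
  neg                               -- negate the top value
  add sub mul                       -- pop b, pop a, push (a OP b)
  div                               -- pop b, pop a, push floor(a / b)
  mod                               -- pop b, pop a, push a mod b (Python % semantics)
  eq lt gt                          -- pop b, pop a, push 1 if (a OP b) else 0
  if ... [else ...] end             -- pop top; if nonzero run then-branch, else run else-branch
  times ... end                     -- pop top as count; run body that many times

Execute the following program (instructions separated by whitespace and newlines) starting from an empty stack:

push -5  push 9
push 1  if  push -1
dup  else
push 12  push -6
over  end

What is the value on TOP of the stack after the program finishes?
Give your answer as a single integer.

Answer: -1

Derivation:
After 'push -5': [-5]
After 'push 9': [-5, 9]
After 'push 1': [-5, 9, 1]
After 'if': [-5, 9]
After 'push -1': [-5, 9, -1]
After 'dup': [-5, 9, -1, -1]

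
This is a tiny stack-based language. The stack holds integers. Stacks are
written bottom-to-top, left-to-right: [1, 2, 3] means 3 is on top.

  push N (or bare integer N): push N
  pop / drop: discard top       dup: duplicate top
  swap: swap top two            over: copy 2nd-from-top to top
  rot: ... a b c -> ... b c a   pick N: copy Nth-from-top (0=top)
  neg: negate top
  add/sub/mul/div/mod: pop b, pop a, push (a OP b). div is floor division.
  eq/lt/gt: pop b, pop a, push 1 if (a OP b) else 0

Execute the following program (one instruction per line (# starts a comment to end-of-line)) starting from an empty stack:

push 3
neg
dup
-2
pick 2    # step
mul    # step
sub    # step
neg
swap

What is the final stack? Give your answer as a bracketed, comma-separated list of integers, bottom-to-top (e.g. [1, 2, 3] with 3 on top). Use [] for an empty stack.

After 'push 3': [3]
After 'neg': [-3]
After 'dup': [-3, -3]
After 'push -2': [-3, -3, -2]
After 'pick 2': [-3, -3, -2, -3]
After 'mul': [-3, -3, 6]
After 'sub': [-3, -9]
After 'neg': [-3, 9]
After 'swap': [9, -3]

Answer: [9, -3]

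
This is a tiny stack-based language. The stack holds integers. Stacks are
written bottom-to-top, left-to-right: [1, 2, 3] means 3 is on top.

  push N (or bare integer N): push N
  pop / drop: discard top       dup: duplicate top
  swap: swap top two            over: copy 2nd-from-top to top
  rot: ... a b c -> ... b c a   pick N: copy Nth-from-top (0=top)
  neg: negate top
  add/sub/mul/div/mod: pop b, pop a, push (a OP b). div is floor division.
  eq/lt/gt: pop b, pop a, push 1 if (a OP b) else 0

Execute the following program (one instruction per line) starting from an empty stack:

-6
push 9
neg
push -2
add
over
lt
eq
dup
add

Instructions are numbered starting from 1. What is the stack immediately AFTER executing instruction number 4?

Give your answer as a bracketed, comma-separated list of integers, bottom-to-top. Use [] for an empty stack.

Step 1 ('-6'): [-6]
Step 2 ('push 9'): [-6, 9]
Step 3 ('neg'): [-6, -9]
Step 4 ('push -2'): [-6, -9, -2]

Answer: [-6, -9, -2]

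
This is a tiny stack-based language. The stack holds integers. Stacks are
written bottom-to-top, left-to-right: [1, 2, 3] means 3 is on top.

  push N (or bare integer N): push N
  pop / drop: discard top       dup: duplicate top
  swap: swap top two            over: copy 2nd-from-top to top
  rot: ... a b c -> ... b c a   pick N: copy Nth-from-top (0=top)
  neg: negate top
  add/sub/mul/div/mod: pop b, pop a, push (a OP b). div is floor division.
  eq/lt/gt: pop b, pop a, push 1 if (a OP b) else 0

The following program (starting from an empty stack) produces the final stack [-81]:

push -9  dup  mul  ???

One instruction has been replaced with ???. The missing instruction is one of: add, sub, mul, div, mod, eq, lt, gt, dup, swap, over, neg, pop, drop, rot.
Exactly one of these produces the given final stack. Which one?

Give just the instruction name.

Answer: neg

Derivation:
Stack before ???: [81]
Stack after ???:  [-81]
The instruction that transforms [81] -> [-81] is: neg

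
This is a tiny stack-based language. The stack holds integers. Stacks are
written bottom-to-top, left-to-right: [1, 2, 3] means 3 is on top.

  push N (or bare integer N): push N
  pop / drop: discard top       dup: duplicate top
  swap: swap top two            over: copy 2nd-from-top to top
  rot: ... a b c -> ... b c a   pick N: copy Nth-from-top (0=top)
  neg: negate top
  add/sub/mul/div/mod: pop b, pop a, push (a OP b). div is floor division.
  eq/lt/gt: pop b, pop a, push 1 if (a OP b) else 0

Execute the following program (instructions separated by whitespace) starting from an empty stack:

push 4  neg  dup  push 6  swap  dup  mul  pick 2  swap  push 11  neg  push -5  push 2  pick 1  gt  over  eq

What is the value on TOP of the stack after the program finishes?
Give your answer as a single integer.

Answer: 0

Derivation:
After 'push 4': [4]
After 'neg': [-4]
After 'dup': [-4, -4]
After 'push 6': [-4, -4, 6]
After 'swap': [-4, 6, -4]
After 'dup': [-4, 6, -4, -4]
After 'mul': [-4, 6, 16]
After 'pick 2': [-4, 6, 16, -4]
After 'swap': [-4, 6, -4, 16]
After 'push 11': [-4, 6, -4, 16, 11]
After 'neg': [-4, 6, -4, 16, -11]
After 'push -5': [-4, 6, -4, 16, -11, -5]
After 'push 2': [-4, 6, -4, 16, -11, -5, 2]
After 'pick 1': [-4, 6, -4, 16, -11, -5, 2, -5]
After 'gt': [-4, 6, -4, 16, -11, -5, 1]
After 'over': [-4, 6, -4, 16, -11, -5, 1, -5]
After 'eq': [-4, 6, -4, 16, -11, -5, 0]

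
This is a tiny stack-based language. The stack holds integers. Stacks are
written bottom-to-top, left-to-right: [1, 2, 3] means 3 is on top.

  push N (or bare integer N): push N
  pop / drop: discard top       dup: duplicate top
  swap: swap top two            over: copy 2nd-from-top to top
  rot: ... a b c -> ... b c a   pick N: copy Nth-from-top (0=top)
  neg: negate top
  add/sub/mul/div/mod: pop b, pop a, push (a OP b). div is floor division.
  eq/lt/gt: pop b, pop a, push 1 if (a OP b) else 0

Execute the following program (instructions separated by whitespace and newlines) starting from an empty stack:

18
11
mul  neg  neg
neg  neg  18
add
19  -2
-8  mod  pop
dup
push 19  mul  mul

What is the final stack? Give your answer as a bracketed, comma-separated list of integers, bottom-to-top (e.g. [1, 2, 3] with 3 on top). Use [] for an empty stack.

Answer: [216, 6859]

Derivation:
After 'push 18': [18]
After 'push 11': [18, 11]
After 'mul': [198]
After 'neg': [-198]
After 'neg': [198]
After 'neg': [-198]
After 'neg': [198]
After 'push 18': [198, 18]
After 'add': [216]
After 'push 19': [216, 19]
After 'push -2': [216, 19, -2]
After 'push -8': [216, 19, -2, -8]
After 'mod': [216, 19, -2]
After 'pop': [216, 19]
After 'dup': [216, 19, 19]
After 'push 19': [216, 19, 19, 19]
After 'mul': [216, 19, 361]
After 'mul': [216, 6859]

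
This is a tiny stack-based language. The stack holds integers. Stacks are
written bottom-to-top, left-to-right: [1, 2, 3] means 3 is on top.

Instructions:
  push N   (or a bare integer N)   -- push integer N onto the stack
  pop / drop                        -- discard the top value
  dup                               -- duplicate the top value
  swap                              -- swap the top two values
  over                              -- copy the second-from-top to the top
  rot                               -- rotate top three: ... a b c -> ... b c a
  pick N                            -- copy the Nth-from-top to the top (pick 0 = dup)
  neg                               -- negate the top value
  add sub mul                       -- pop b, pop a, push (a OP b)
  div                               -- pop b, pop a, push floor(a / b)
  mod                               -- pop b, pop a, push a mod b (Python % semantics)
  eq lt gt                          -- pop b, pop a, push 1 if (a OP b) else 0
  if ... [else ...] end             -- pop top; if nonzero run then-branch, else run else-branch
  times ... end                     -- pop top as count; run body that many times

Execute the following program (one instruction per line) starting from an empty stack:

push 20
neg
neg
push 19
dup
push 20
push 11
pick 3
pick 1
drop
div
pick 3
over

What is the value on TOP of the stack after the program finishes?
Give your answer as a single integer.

Answer: 0

Derivation:
After 'push 20': [20]
After 'neg': [-20]
After 'neg': [20]
After 'push 19': [20, 19]
After 'dup': [20, 19, 19]
After 'push 20': [20, 19, 19, 20]
After 'push 11': [20, 19, 19, 20, 11]
After 'pick 3': [20, 19, 19, 20, 11, 19]
After 'pick 1': [20, 19, 19, 20, 11, 19, 11]
After 'drop': [20, 19, 19, 20, 11, 19]
After 'div': [20, 19, 19, 20, 0]
After 'pick 3': [20, 19, 19, 20, 0, 19]
After 'over': [20, 19, 19, 20, 0, 19, 0]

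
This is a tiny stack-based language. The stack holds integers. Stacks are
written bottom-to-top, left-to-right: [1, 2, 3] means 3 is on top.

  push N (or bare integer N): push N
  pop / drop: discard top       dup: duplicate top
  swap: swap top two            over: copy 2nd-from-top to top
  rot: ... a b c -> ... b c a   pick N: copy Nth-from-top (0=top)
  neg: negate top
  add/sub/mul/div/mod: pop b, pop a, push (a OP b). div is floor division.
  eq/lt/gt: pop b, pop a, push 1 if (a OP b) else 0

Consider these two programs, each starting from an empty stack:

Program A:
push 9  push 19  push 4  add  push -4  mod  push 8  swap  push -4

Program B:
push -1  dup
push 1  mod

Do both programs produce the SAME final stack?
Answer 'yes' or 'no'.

Answer: no

Derivation:
Program A trace:
  After 'push 9': [9]
  After 'push 19': [9, 19]
  After 'push 4': [9, 19, 4]
  After 'add': [9, 23]
  After 'push -4': [9, 23, -4]
  After 'mod': [9, -1]
  After 'push 8': [9, -1, 8]
  After 'swap': [9, 8, -1]
  After 'push -4': [9, 8, -1, -4]
Program A final stack: [9, 8, -1, -4]

Program B trace:
  After 'push -1': [-1]
  After 'dup': [-1, -1]
  After 'push 1': [-1, -1, 1]
  After 'mod': [-1, 0]
Program B final stack: [-1, 0]
Same: no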